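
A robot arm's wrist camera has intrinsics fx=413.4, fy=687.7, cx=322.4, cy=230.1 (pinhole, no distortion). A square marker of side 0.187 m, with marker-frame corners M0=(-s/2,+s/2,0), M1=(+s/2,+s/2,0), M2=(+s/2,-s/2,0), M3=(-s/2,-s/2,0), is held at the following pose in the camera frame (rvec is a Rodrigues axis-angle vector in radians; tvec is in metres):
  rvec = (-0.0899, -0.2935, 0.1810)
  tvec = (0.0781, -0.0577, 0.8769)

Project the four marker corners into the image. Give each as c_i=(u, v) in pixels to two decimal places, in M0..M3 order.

Intrinsics K: fx=413.4, fy=687.7, cx=322.4, cy=230.1
Marker side s = 0.187 m; corners in marker frame (Z=0):
  M0 = (-0.0935, +0.0935, 0)
  M1 = (+0.0935, +0.0935, 0)
  M2 = (+0.0935, -0.0935, 0)
  M3 = (-0.0935, -0.0935, 0)
rvec = (-0.0899, -0.2935, 0.1810), |rvec| = θ = 0.35635 rad = 20.417°
Rodrigues: sinθ=0.34886, 1−cosθ=0.06282; R = I + sinθ·[k]× + (1−cosθ)·[k]×²:
    [+0.94117 -0.16414 -0.29538]
    [+0.19025 +0.97979 +0.06173]
    [+0.27928 -0.11429 +0.95338]
t = (0.0781, -0.0577, 0.8769) m
M0: Pc = R·M0+t = (-0.02525, +0.01612, +0.84010); u = 413.4·(-0.02525)/0.84010 + 322.4 = 309.9764, v = 687.7·(+0.01612)/0.84010 + 230.1 = 243.2978
M1: Pc = R·M1+t = (+0.15075, +0.05170, +0.89233); u = 413.4·(+0.15075)/0.89233 + 322.4 = 392.2413, v = 687.7·(+0.05170)/0.89233 + 230.1 = 269.9434
M2: Pc = R·M2+t = (+0.18145, -0.13152, +0.91370); u = 413.4·(+0.18145)/0.91370 + 322.4 = 404.4951, v = 687.7·(-0.13152)/0.91370 + 230.1 = 131.1089
M3: Pc = R·M3+t = (+0.00545, -0.16710, +0.86147); u = 413.4·(+0.00545)/0.86147 + 322.4 = 325.0140, v = 687.7·(-0.16710)/0.86147 + 230.1 = 96.7078

c0=(309.98, 243.30) c1=(392.24, 269.94) c2=(404.50, 131.11) c3=(325.01, 96.71)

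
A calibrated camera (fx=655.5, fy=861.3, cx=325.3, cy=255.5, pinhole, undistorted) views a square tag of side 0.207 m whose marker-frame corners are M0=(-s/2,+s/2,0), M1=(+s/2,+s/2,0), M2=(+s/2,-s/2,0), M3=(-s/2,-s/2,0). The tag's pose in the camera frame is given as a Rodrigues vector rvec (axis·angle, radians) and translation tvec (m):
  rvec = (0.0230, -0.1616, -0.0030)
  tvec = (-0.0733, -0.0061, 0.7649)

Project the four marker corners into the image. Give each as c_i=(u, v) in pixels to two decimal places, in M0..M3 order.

Intrinsics K: fx=655.5, fy=861.3, cx=325.3, cy=255.5
Marker side s = 0.207 m; corners in marker frame (Z=0):
  M0 = (-0.1035, +0.1035, 0)
  M1 = (+0.1035, +0.1035, 0)
  M2 = (+0.1035, -0.1035, 0)
  M3 = (-0.1035, -0.1035, 0)
rvec = (0.0230, -0.1616, -0.0030), |rvec| = θ = 0.16326 rad = 9.354°
Rodrigues: sinθ=0.16253, 1−cosθ=0.01330; R = I + sinθ·[k]× + (1−cosθ)·[k]×²:
    [+0.98697 +0.00113 -0.16092]
    [-0.00484 +0.99973 -0.02266]
    [+0.16085 +0.02314 +0.98671]
t = (-0.0733, -0.0061, 0.7649) m
M0: Pc = R·M0+t = (-0.17533, +0.09787, +0.75065); u = 655.5·(-0.17533)/0.75065 + 325.3 = 172.1903, v = 861.3·(+0.09787)/0.75065 + 255.5 = 367.8008
M1: Pc = R·M1+t = (+0.02897, +0.09687, +0.78394); u = 655.5·(+0.02897)/0.78394 + 325.3 = 349.5221, v = 861.3·(+0.09687)/0.78394 + 255.5 = 361.9301
M2: Pc = R·M2+t = (+0.02873, -0.11007, +0.77915); u = 655.5·(+0.02873)/0.77915 + 325.3 = 349.4738, v = 861.3·(-0.11007)/0.77915 + 255.5 = 133.8216
M3: Pc = R·M3+t = (-0.17557, -0.10907, +0.74586); u = 655.5·(-0.17557)/0.74586 + 325.3 = 171.0010, v = 861.3·(-0.10907)/0.74586 + 255.5 = 129.5469

c0=(172.19, 367.80) c1=(349.52, 361.93) c2=(349.47, 133.82) c3=(171.00, 129.55)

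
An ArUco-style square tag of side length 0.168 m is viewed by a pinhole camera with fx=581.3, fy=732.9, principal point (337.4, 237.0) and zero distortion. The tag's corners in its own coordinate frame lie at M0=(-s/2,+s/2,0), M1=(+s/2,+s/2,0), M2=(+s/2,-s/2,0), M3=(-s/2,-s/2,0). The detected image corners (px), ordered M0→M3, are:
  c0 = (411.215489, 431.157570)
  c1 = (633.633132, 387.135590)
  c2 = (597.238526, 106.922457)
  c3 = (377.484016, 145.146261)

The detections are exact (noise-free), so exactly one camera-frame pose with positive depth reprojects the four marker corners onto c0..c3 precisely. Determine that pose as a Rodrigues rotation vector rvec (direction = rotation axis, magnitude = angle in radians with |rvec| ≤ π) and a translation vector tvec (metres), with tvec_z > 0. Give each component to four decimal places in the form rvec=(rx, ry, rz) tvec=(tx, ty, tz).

rvec=(-0.0417, -0.0441, -0.1433) tvec=(0.1248, 0.0172, 0.4308)

Intrinsics K: fx=581.3, fy=732.9, cx=337.4, cy=237.0
Marker side s = 0.168 m; corners in marker frame (Z=0):
  M0 = (-0.0840, +0.0840, 0)
  M1 = (+0.0840, +0.0840, 0)
  M2 = (+0.0840, -0.0840, 0)
  M3 = (-0.0840, -0.0840, 0)
Detected image corners:
  c0 = (411.215489, 431.157570) px
  c1 = (633.633132, 387.135590) px
  c2 = (597.238526, 106.922457) px
  c3 = (377.484016, 145.146261) px
Planar DLT: solve 8×8 A·h = b for H (H[2,2]=1):
  H  [+1370.95269 +163.85365 +505.77370]
  H  [-215.48803 +1661.22250 +266.34416]
  H  [+0.10898 -0.08898 +1.00000]
B = K⁻¹H; ‖b₁‖=2.321228, ‖b₂‖=2.321228; λ = 2/(‖b₁‖+‖b₂‖) = 0.430806, sign → tz>0 ⇒ λ=+0.430806
r₁ = λ·B[:,0] = (+0.98877,-0.14185,+0.04695); r₂ = λ·B[:,1] = (+0.14368,+0.98888,-0.03833)
r₃ = r₁×r₂ = (-0.04099,+0.04465,+0.99816); SVD([r₁ r₂ r₃]) → R = UVᵀ:
  R  [+0.98877 +0.14368 -0.04099]
  R  [-0.14185 +0.98888 +0.04465]
  R  [+0.04695 -0.03833 +0.99816]
t = (+0.12478, +0.01725, +0.43081) m
tr R = 2.975817; θ = arccos((tr R − 1)/2) = 0.155667 rad = 8.919°
axis k = ((R−Rᵀ)₃₂, (R−Rᵀ)₁₃, (R−Rᵀ)₂₁) / (2 sinθ) = (-0.267628, -0.283603, -0.920839)
rvec = θ·k = (-0.041661, -0.044148, -0.143344)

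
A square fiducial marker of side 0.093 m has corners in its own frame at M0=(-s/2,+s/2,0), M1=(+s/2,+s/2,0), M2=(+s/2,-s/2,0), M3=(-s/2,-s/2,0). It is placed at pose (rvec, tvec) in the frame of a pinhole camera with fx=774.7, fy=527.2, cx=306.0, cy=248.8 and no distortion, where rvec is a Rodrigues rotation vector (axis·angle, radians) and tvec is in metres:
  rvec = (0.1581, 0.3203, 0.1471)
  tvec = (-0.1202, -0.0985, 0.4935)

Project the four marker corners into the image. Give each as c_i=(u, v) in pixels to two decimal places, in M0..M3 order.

Intrinsics K: fx=774.7, fy=527.2, cx=306.0, cy=248.8
Marker side s = 0.093 m; corners in marker frame (Z=0):
  M0 = (-0.0465, +0.0465, 0)
  M1 = (+0.0465, +0.0465, 0)
  M2 = (+0.0465, -0.0465, 0)
  M3 = (-0.0465, -0.0465, 0)
rvec = (0.1581, 0.3203, 0.1471), |rvec| = θ = 0.38630 rad = 22.133°
Rodrigues: sinθ=0.37676, 1−cosθ=0.07369; R = I + sinθ·[k]× + (1−cosθ)·[k]×²:
    [+0.93865 -0.11846 +0.32388]
    [+0.16848 +0.97697 -0.13093]
    [-0.30091 +0.17746 +0.93700]
t = (-0.1202, -0.0985, 0.4935) m
M0: Pc = R·M0+t = (-0.16936, -0.06090, +0.51574); u = 774.7·(-0.16936)/0.51574 + 306.0 = 51.6104, v = 527.2·(-0.06090)/0.51574 + 248.8 = 186.5423
M1: Pc = R·M1+t = (-0.08206, -0.04524, +0.48776); u = 774.7·(-0.08206)/0.48776 + 306.0 = 175.6638, v = 527.2·(-0.04524)/0.48776 + 248.8 = 199.9054
M2: Pc = R·M2+t = (-0.07104, -0.13610, +0.47126); u = 774.7·(-0.07104)/0.47126 + 306.0 = 189.2101, v = 527.2·(-0.13610)/0.47126 + 248.8 = 96.5486
M3: Pc = R·M3+t = (-0.15834, -0.15176, +0.49924); u = 774.7·(-0.15834)/0.49924 + 306.0 = 60.2964, v = 527.2·(-0.15176)/0.49924 + 248.8 = 88.5373

c0=(51.61, 186.54) c1=(175.66, 199.91) c2=(189.21, 96.55) c3=(60.30, 88.54)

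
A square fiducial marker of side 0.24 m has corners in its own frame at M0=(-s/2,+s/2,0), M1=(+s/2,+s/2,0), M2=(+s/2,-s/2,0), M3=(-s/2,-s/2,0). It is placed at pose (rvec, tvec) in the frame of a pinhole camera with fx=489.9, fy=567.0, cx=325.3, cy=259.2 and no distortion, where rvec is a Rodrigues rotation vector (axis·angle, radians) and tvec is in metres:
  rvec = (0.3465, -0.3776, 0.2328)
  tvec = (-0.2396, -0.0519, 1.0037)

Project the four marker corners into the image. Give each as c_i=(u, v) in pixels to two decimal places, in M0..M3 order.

Intrinsics K: fx=489.9, fy=567.0, cx=325.3, cy=259.2
Marker side s = 0.24 m; corners in marker frame (Z=0):
  M0 = (-0.1200, +0.1200, 0)
  M1 = (+0.1200, +0.1200, 0)
  M2 = (+0.1200, -0.1200, 0)
  M3 = (-0.1200, -0.1200, 0)
rvec = (0.3465, -0.3776, 0.2328), |rvec| = θ = 0.56289 rad = 32.251°
Rodrigues: sinθ=0.53363, 1−cosθ=0.15428; R = I + sinθ·[k]× + (1−cosθ)·[k]×²:
    [+0.90418 -0.28441 -0.31869]
    [+0.15699 +0.91515 -0.37129]
    [+0.39725 +0.28569 +0.87211]
t = (-0.2396, -0.0519, 1.0037) m
M0: Pc = R·M0+t = (-0.38223, +0.03908, +0.99031); u = 489.9·(-0.38223)/0.99031 + 325.3 = 136.2132, v = 567.0·(+0.03908)/0.99031 + 259.2 = 281.5745
M1: Pc = R·M1+t = (-0.16523, +0.07676, +1.08565); u = 489.9·(-0.16523)/1.08565 + 325.3 = 250.7413, v = 567.0·(+0.07676)/1.08565 + 259.2 = 299.2873
M2: Pc = R·M2+t = (-0.09697, -0.14288, +1.01709); u = 489.9·(-0.09697)/1.01709 + 325.3 = 278.5930, v = 567.0·(-0.14288)/1.01709 + 259.2 = 179.5487
M3: Pc = R·M3+t = (-0.31397, -0.18056, +0.92175); u = 489.9·(-0.31397)/0.92175 + 325.3 = 158.4265, v = 567.0·(-0.18056)/0.92175 + 259.2 = 148.1332

c0=(136.21, 281.57) c1=(250.74, 299.29) c2=(278.59, 179.55) c3=(158.43, 148.13)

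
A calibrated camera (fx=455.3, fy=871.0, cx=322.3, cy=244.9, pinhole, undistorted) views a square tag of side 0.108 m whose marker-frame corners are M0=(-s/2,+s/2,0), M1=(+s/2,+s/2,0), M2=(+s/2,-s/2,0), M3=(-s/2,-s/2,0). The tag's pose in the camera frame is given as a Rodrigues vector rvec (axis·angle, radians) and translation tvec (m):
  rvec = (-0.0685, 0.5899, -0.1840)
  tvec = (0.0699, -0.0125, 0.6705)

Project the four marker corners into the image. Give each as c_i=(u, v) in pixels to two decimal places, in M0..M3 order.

c0=(344.70, 308.75) c1=(409.94, 286.25) c2=(396.63, 142.83) c3=(333.66, 176.92)

Intrinsics K: fx=455.3, fy=871.0, cx=322.3, cy=244.9
Marker side s = 0.108 m; corners in marker frame (Z=0):
  M0 = (-0.0540, +0.0540, 0)
  M1 = (+0.0540, +0.0540, 0)
  M2 = (+0.0540, -0.0540, 0)
  M3 = (-0.0540, -0.0540, 0)
rvec = (-0.0685, 0.5899, -0.1840), |rvec| = θ = 0.62172 rad = 35.622°
Rodrigues: sinθ=0.58243, 1−cosθ=0.18712; R = I + sinθ·[k]× + (1−cosθ)·[k]×²:
    [+0.81515 +0.15281 +0.55873]
    [-0.19194 +0.98134 +0.01163]
    [-0.54652 -0.11672 +0.82927]
t = (0.0699, -0.0125, 0.6705) m
M0: Pc = R·M0+t = (+0.03413, +0.05086, +0.69371); u = 455.3·(+0.03413)/0.69371 + 322.3 = 344.7028, v = 871.0·(+0.05086)/0.69371 + 244.9 = 308.7542
M1: Pc = R·M1+t = (+0.12217, +0.03013, +0.63469); u = 455.3·(+0.12217)/0.63469 + 322.3 = 409.9404, v = 871.0·(+0.03013)/0.63469 + 244.9 = 286.2454
M2: Pc = R·M2+t = (+0.10567, -0.07586, +0.64729); u = 455.3·(+0.10567)/0.64729 + 322.3 = 396.6251, v = 871.0·(-0.07586)/0.64729 + 244.9 = 142.8264
M3: Pc = R·M3+t = (+0.01763, -0.05513, +0.70631); u = 455.3·(+0.01763)/0.70631 + 322.3 = 333.6645, v = 871.0·(-0.05513)/0.70631 + 244.9 = 176.9186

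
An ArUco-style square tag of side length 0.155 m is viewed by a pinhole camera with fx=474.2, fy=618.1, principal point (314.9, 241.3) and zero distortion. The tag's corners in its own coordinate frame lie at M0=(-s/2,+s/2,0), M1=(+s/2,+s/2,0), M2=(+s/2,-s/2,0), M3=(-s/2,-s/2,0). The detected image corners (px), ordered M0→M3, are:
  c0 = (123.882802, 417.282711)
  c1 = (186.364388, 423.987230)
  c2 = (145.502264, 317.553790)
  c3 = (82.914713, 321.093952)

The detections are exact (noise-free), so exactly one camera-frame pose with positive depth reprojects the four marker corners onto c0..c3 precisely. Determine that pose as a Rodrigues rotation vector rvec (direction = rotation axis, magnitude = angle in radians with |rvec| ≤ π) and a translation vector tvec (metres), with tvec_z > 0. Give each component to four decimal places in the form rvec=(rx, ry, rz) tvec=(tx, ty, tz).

Intrinsics K: fx=474.2, fy=618.1, cx=314.9, cy=241.3
Marker side s = 0.155 m; corners in marker frame (Z=0):
  M0 = (-0.0775, +0.0775, 0)
  M1 = (+0.0775, +0.0775, 0)
  M2 = (+0.0775, -0.0775, 0)
  M3 = (-0.0775, -0.0775, 0)
Detected image corners:
  c0 = (123.882802, 417.282711) px
  c1 = (186.364388, 423.987230) px
  c2 = (145.502264, 317.553790) px
  c3 = (82.914713, 321.093952) px
Planar DLT: solve 8×8 A·h = b for H (H[2,2]=1):
  H  [+314.65165 +323.54864 +133.76966]
  H  [-232.58741 +815.57318 +371.67538]
  H  [-0.65930 +0.44230 +1.00000]
B = K⁻¹H; ‖b₁‖=1.289114, ‖b₂‖=1.289114; λ = 2/(‖b₁‖+‖b₂‖) = 0.775727, sign → tz>0 ⇒ λ=+0.775727
r₁ = λ·B[:,0] = (+0.85436,-0.09224,-0.51144); r₂ = λ·B[:,1] = (+0.30144,+0.88962,+0.34310)
r₃ = r₁×r₂ = (+0.42333,-0.44730,+0.78785); SVD([r₁ r₂ r₃]) → R = UVᵀ:
  R  [+0.85436 +0.30144 +0.42333]
  R  [-0.09224 +0.88962 -0.44730]
  R  [-0.51144 +0.34310 +0.78785]
t = (-0.29630, +0.16362, +0.77573) m
tr R = 2.531823; θ = arccos((tr R − 1)/2) = 0.698338 rad = 40.012°
axis k = ((R−Rᵀ)₃₂, (R−Rᵀ)₁₃, (R−Rᵀ)₂₁) / (2 sinθ) = (+0.614673, +0.726944, -0.306153)
rvec = θ·k = (+0.429250, +0.507653, -0.213798)

rvec=(0.4292, 0.5077, -0.2138) tvec=(-0.2963, 0.1636, 0.7757)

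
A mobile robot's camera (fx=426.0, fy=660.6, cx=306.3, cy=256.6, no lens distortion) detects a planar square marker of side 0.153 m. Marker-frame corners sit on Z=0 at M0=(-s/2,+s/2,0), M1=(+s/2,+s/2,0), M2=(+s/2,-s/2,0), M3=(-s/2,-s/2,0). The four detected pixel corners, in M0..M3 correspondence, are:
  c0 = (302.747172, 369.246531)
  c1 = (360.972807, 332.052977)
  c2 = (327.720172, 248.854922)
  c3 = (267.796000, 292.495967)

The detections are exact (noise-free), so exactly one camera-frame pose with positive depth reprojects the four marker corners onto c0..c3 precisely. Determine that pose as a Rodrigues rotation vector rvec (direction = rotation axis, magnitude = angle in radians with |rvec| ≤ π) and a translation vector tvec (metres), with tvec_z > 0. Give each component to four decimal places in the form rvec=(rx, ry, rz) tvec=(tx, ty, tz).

rvec=(0.4548, 0.2290, -0.4968) tvec=(0.0184, 0.0804, 0.9525)

Intrinsics K: fx=426.0, fy=660.6, cx=306.3, cy=256.6
Marker side s = 0.153 m; corners in marker frame (Z=0):
  M0 = (-0.0765, +0.0765, 0)
  M1 = (+0.0765, +0.0765, 0)
  M2 = (+0.0765, -0.0765, 0)
  M3 = (-0.0765, -0.0765, 0)
Detected image corners:
  c0 = (302.747172, 369.246531) px
  c1 = (360.972807, 332.052977) px
  c2 = (327.720172, 248.854922) px
  c3 = (267.796000, 292.495967) px
Planar DLT: solve 8×8 A·h = b for H (H[2,2]=1):
  H  [+280.67765 +342.95955 +314.55035]
  H  [-367.43581 +640.51857 +312.34492]
  H  [-0.33440 +0.38096 +1.00000]
B = K⁻¹H; ‖b₁‖=1.049914, ‖b₂‖=1.049914; λ = 2/(‖b₁‖+‖b₂‖) = 0.952459, sign → tz>0 ⇒ λ=+0.952459
r₁ = λ·B[:,0] = (+0.85655,-0.40606,-0.31850); r₂ = λ·B[:,1] = (+0.50590,+0.78256,+0.36285)
r₃ = r₁×r₂ = (+0.10191,-0.47193,+0.87573); SVD([r₁ r₂ r₃]) → R = UVᵀ:
  R  [+0.85655 +0.50590 +0.10191]
  R  [-0.40606 +0.78256 -0.47193]
  R  [-0.31850 +0.36285 +0.87573]
t = (+0.01845, +0.08037, +0.95246) m
tr R = 2.514840; θ = arccos((tr R − 1)/2) = 0.711444 rad = 40.763°
axis k = ((R−Rᵀ)₃₂, (R−Rᵀ)₁₃, (R−Rᵀ)₂₁) / (2 sinθ) = (+0.639254, +0.321940, -0.698361)
rvec = θ·k = (+0.454793, +0.229042, -0.496844)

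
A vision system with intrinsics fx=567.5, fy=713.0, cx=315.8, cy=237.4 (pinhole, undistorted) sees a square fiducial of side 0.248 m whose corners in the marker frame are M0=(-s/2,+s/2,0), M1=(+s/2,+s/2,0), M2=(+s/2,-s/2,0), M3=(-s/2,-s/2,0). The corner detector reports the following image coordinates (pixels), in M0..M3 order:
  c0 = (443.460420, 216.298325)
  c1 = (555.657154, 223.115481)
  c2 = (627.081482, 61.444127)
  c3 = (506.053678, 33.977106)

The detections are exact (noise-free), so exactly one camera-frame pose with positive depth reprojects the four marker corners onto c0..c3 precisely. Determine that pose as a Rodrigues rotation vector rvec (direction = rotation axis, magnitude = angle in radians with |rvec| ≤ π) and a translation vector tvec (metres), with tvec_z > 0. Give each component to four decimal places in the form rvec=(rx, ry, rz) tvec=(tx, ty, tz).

Intrinsics K: fx=567.5, fy=713.0, cx=315.8, cy=237.4
Marker side s = 0.248 m; corners in marker frame (Z=0):
  M0 = (-0.1240, +0.1240, 0)
  M1 = (+0.1240, +0.1240, 0)
  M2 = (+0.1240, -0.1240, 0)
  M3 = (-0.1240, -0.1240, 0)
Detected image corners:
  c0 = (443.460420, 216.298325) px
  c1 = (555.657154, 223.115481) px
  c2 = (627.081482, 61.444127) px
  c3 = (506.053678, 33.977106) px
Planar DLT: solve 8×8 A·h = b for H (H[2,2]=1):
  H  [+697.73145 +23.07424 +533.87253]
  H  [+123.64685 +765.11726 +140.05057]
  H  [+0.42910 +0.55194 +1.00000]
B = K⁻¹H; ‖b₁‖=1.080066, ‖b₂‖=1.080066; λ = 2/(‖b₁‖+‖b₂‖) = 0.925869, sign → tz>0 ⇒ λ=+0.925869
r₁ = λ·B[:,0] = (+0.91726,+0.02828,+0.39729); r₂ = λ·B[:,1] = (-0.24673,+0.82340,+0.51102)
r₃ = r₁×r₂ = (-0.31268,-0.56676,+0.76224); SVD([r₁ r₂ r₃]) → R = UVᵀ:
  R  [+0.91726 -0.24673 -0.31268]
  R  [+0.02828 +0.82340 -0.56676]
  R  [+0.39729 +0.51102 +0.76224]
t = (+0.35578, -0.12641, +0.92587) m
tr R = 2.502894; θ = arccos((tr R − 1)/2) = 0.720544 rad = 41.284°
axis k = ((R−Rᵀ)₃₂, (R−Rᵀ)₁₃, (R−Rᵀ)₂₁) / (2 sinθ) = (+0.816759, -0.538026, +0.208403)
rvec = θ·k = (+0.588511, -0.387671, +0.150164)

rvec=(0.5885, -0.3877, 0.1502) tvec=(0.3558, -0.1264, 0.9259)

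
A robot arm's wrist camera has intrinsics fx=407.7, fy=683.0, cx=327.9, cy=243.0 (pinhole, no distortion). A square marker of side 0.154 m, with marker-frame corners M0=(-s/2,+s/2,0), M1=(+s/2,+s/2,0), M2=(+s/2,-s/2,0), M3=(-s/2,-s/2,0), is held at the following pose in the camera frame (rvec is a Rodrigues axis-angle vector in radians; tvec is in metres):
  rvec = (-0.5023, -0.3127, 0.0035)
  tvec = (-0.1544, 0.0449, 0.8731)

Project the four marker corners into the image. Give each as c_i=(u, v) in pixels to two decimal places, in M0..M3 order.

Intrinsics K: fx=407.7, fy=683.0, cx=327.9, cy=243.0
Marker side s = 0.154 m; corners in marker frame (Z=0):
  M0 = (-0.0770, +0.0770, 0)
  M1 = (+0.0770, +0.0770, 0)
  M2 = (+0.0770, -0.0770, 0)
  M3 = (-0.0770, -0.0770, 0)
rvec = (-0.5023, -0.3127, 0.0035), |rvec| = θ = 0.59169 rad = 33.901°
Rodrigues: sinθ=0.55777, 1−cosθ=0.17000; R = I + sinθ·[k]× + (1−cosθ)·[k]×²:
    [+0.95251 +0.07297 -0.29562]
    [+0.07957 +0.87748 +0.47297]
    [+0.29392 -0.47403 +0.83000]
t = (-0.1544, 0.0449, 0.8731) m
M0: Pc = R·M0+t = (-0.22212, +0.10634, +0.81397); u = 407.7·(-0.22212)/0.81397 + 327.9 = 216.6422, v = 683.0·(+0.10634)/0.81397 + 243.0 = 332.2290
M1: Pc = R·M1+t = (-0.07544, +0.11859, +0.85923); u = 407.7·(-0.07544)/0.85923 + 327.9 = 292.1052, v = 683.0·(+0.11859)/0.85923 + 243.0 = 337.2690
M2: Pc = R·M2+t = (-0.08668, -0.01654, +0.93223); u = 407.7·(-0.08668)/0.93223 + 327.9 = 289.9937, v = 683.0·(-0.01654)/0.93223 + 243.0 = 230.8826
M3: Pc = R·M3+t = (-0.23336, -0.02879, +0.88697); u = 407.7·(-0.23336)/0.88697 + 327.9 = 220.6338, v = 683.0·(-0.02879)/0.88697 + 243.0 = 220.8285

c0=(216.64, 332.23) c1=(292.11, 337.27) c2=(289.99, 230.88) c3=(220.63, 220.83)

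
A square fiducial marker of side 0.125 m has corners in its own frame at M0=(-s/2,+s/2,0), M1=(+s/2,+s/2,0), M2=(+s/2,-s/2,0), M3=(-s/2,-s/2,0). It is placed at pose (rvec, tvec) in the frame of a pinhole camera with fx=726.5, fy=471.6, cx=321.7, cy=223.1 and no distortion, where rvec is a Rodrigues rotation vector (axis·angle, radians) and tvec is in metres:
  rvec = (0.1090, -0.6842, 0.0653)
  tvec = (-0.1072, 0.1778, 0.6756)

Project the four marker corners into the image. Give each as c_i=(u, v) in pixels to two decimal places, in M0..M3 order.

c0=(138.61, 398.44) c1=(256.25, 381.14) c2=(267.61, 300.99) c3=(149.56, 308.49)

Intrinsics K: fx=726.5, fy=471.6, cx=321.7, cy=223.1
Marker side s = 0.125 m; corners in marker frame (Z=0):
  M0 = (-0.0625, +0.0625, 0)
  M1 = (+0.0625, +0.0625, 0)
  M2 = (+0.0625, -0.0625, 0)
  M3 = (-0.0625, -0.0625, 0)
rvec = (0.1090, -0.6842, 0.0653), |rvec| = θ = 0.69590 rad = 39.872°
Rodrigues: sinθ=0.64108, 1−cosθ=0.23252; R = I + sinθ·[k]× + (1−cosθ)·[k]×²:
    [+0.77318 -0.09596 -0.62688]
    [+0.02435 +0.99225 -0.12186]
    [+0.63372 +0.07896 +0.76953]
t = (-0.1072, 0.1778, 0.6756) m
M0: Pc = R·M0+t = (-0.16152, +0.23829, +0.64093); u = 726.5·(-0.16152)/0.64093 + 321.7 = 138.6131, v = 471.6·(+0.23829)/0.64093 + 223.1 = 398.4385
M1: Pc = R·M1+t = (-0.06487, +0.24134, +0.72014); u = 726.5·(-0.06487)/0.72014 + 321.7 = 256.2534, v = 471.6·(+0.24134)/0.72014 + 223.1 = 381.1446
M2: Pc = R·M2+t = (-0.05288, +0.11731, +0.71027); u = 726.5·(-0.05288)/0.71027 + 321.7 = 267.6135, v = 471.6·(+0.11731)/0.71027 + 223.1 = 300.9879
M3: Pc = R·M3+t = (-0.14953, +0.11426, +0.63106); u = 726.5·(-0.14953)/0.63106 + 321.7 = 149.5592, v = 471.6·(+0.11426)/0.63106 + 223.1 = 308.4905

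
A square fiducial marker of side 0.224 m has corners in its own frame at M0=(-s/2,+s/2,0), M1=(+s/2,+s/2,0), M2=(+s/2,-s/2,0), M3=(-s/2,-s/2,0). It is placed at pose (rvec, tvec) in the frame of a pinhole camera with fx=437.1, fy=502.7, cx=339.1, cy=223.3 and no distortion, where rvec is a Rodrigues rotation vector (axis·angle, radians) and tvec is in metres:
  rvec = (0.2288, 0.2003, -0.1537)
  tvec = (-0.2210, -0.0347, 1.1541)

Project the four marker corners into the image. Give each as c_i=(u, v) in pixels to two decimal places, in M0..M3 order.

c0=(226.31, 259.88) c1=(303.82, 248.90) c2=(286.98, 152.06) c3=(207.02, 167.51)

Intrinsics K: fx=437.1, fy=502.7, cx=339.1, cy=223.3
Marker side s = 0.224 m; corners in marker frame (Z=0):
  M0 = (-0.1120, +0.1120, 0)
  M1 = (+0.1120, +0.1120, 0)
  M2 = (+0.1120, -0.1120, 0)
  M3 = (-0.1120, -0.1120, 0)
rvec = (0.2288, 0.2003, -0.1537), |rvec| = θ = 0.34072 rad = 19.522°
Rodrigues: sinθ=0.33417, 1−cosθ=0.05749; R = I + sinθ·[k]× + (1−cosθ)·[k]×²:
    [+0.96844 +0.17344 +0.17903]
    [-0.12805 +0.96238 -0.23964]
    [-0.21386 +0.20915 +0.95421]
t = (-0.2210, -0.0347, 1.1541) m
M0: Pc = R·M0+t = (-0.31004, +0.08743, +1.20148); u = 437.1·(-0.31004)/1.20148 + 339.1 = 226.3069, v = 502.7·(+0.08743)/1.20148 + 223.3 = 259.8800
M1: Pc = R·M1+t = (-0.09311, +0.05874, +1.15357); u = 437.1·(-0.09311)/1.15357 + 339.1 = 303.8196, v = 502.7·(+0.05874)/1.15357 + 223.3 = 248.8997
M2: Pc = R·M2+t = (-0.13196, -0.15683, +1.10672); u = 437.1·(-0.13196)/1.10672 + 339.1 = 286.9823, v = 502.7·(-0.15683)/1.10672 + 223.3 = 152.0649
M3: Pc = R·M3+t = (-0.34889, -0.12814, +1.15463); u = 437.1·(-0.34889)/1.15463 + 339.1 = 207.0230, v = 502.7·(-0.12814)/1.15463 + 223.3 = 167.5084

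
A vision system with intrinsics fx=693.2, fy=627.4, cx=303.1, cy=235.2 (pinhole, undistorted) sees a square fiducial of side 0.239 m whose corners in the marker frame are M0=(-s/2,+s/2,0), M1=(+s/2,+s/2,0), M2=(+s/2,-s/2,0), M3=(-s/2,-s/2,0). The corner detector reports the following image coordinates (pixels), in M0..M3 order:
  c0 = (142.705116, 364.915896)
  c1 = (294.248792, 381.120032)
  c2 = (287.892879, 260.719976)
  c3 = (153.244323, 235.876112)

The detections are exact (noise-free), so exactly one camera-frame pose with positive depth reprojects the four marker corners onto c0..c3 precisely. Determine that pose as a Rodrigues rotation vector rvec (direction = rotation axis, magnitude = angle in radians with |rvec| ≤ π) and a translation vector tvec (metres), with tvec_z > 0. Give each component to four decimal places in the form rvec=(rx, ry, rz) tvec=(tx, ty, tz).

rvec=(-0.5663, -0.4681, 0.0807) tvec=(-0.1267, 0.1259, 1.0933)

Intrinsics K: fx=693.2, fy=627.4, cx=303.1, cy=235.2
Marker side s = 0.239 m; corners in marker frame (Z=0):
  M0 = (-0.1195, +0.1195, 0)
  M1 = (+0.1195, +0.1195, 0)
  M2 = (+0.1195, -0.1195, 0)
  M3 = (-0.1195, -0.1195, 0)
Detected image corners:
  c0 = (142.705116, 364.915896) px
  c1 = (294.248792, 381.120032) px
  c2 = (287.892879, 260.719976) px
  c3 = (153.244323, 235.876112) px
Planar DLT: solve 8×8 A·h = b for H (H[2,2]=1):
  H  [+677.94296 -114.44616 +222.74947]
  H  [+201.95074 +369.25414 +307.47101]
  H  [+0.37025 -0.48860 +1.00000]
B = K⁻¹H; ‖b₁‖=0.914671, ‖b₂‖=0.914671; λ = 2/(‖b₁‖+‖b₂‖) = 1.093289, sign → tz>0 ⇒ λ=+1.093289
r₁ = λ·B[:,0] = (+0.89223,+0.20017,+0.40479); r₂ = λ·B[:,1] = (+0.05307,+0.84370,-0.53418)
r₃ = r₁×r₂ = (-0.44845,+0.49809,+0.74216); SVD([r₁ r₂ r₃]) → R = UVᵀ:
  R  [+0.89223 +0.05307 -0.44845]
  R  [+0.20017 +0.84370 +0.49809]
  R  [+0.40479 -0.53418 +0.74216]
t = (-0.12673, +0.12594, +1.09329) m
tr R = 2.478095; θ = arccos((tr R − 1)/2) = 0.739141 rad = 42.350°
axis k = ((R−Rᵀ)₃₂, (R−Rᵀ)₁₃, (R−Rᵀ)₂₁) / (2 sinθ) = (-0.766174, -0.633291, +0.109179)
rvec = θ·k = (-0.566311, -0.468091, +0.080699)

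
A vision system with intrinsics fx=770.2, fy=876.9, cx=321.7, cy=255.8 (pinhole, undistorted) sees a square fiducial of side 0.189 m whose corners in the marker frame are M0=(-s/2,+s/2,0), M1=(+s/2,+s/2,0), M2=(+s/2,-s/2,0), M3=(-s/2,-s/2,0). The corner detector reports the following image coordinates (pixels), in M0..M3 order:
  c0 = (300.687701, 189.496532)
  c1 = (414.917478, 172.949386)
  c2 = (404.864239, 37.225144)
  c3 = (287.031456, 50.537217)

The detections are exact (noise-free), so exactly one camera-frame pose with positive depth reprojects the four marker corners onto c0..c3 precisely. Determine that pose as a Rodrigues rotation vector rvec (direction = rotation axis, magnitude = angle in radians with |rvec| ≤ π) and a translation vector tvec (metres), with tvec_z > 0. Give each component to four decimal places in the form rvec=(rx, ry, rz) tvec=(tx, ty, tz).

Intrinsics K: fx=770.2, fy=876.9, cx=321.7, cy=255.8
Marker side s = 0.189 m; corners in marker frame (Z=0):
  M0 = (-0.0945, +0.0945, 0)
  M1 = (+0.0945, +0.0945, 0)
  M2 = (+0.0945, -0.0945, 0)
  M3 = (-0.0945, -0.0945, 0)
Detected image corners:
  c0 = (300.687701, 189.496532) px
  c1 = (414.917478, 172.949386) px
  c2 = (404.864239, 37.225144) px
  c3 = (287.031456, 50.537217) px
Planar DLT: solve 8×8 A·h = b for H (H[2,2]=1):
  H  [+663.37466 +115.34212 +352.73179]
  H  [-63.25262 +743.43348 +113.42541]
  H  [+0.14092 +0.14990 +1.00000]
B = K⁻¹H; ‖b₁‖=0.822553, ‖b₂‖=0.822553; λ = 2/(‖b₁‖+‖b₂‖) = 1.215727, sign → tz>0 ⇒ λ=+1.215727
r₁ = λ·B[:,0] = (+0.97555,-0.13767,+0.17132); r₂ = λ·B[:,1] = (+0.10595,+0.97753,+0.18224)
r₃ = r₁×r₂ = (-0.19256,-0.15963,+0.96821); SVD([r₁ r₂ r₃]) → R = UVᵀ:
  R  [+0.97555 +0.10595 -0.19256]
  R  [-0.13767 +0.97753 -0.15963]
  R  [+0.17132 +0.18224 +0.96821]
t = (+0.04898, -0.19739, +1.21573) m
tr R = 2.921293; θ = arccos((tr R − 1)/2) = 0.281477 rad = 16.127°
axis k = ((R−Rᵀ)₃₂, (R−Rᵀ)₁₃, (R−Rᵀ)₂₁) / (2 sinθ) = (+0.615363, -0.655007, -0.438514)
rvec = θ·k = (+0.173210, -0.184369, -0.123431)

rvec=(0.1732, -0.1844, -0.1234) tvec=(0.0490, -0.1974, 1.2157)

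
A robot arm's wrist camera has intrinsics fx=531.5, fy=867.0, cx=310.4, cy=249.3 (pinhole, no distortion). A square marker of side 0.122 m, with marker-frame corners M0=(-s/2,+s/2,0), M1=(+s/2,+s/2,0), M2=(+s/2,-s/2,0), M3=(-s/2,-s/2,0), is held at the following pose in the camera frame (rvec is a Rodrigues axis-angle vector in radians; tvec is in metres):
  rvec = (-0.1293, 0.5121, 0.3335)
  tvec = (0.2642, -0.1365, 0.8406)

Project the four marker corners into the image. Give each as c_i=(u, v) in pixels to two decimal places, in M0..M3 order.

c0=(428.61, 153.13) c1=(503.31, 182.55) c2=(529.68, 60.80) c3=(453.53, 40.05)

Intrinsics K: fx=531.5, fy=867.0, cx=310.4, cy=249.3
Marker side s = 0.122 m; corners in marker frame (Z=0):
  M0 = (-0.0610, +0.0610, 0)
  M1 = (+0.0610, +0.0610, 0)
  M2 = (+0.0610, -0.0610, 0)
  M3 = (-0.0610, -0.0610, 0)
rvec = (-0.1293, 0.5121, 0.3335), |rvec| = θ = 0.62465 rad = 35.790°
Rodrigues: sinθ=0.58481, 1−cosθ=0.18883; R = I + sinθ·[k]× + (1−cosθ)·[k]×²:
    [+0.81926 -0.34428 +0.45857]
    [+0.28019 +0.93808 +0.20371]
    [-0.50031 -0.03840 +0.86499]
t = (0.2642, -0.1365, 0.8406) m
M0: Pc = R·M0+t = (+0.19322, -0.09637, +0.86878); u = 531.5·(+0.19322)/0.86878 + 310.4 = 428.6108, v = 867.0·(-0.09637)/0.86878 + 249.3 = 153.1287
M1: Pc = R·M1+t = (+0.29317, -0.06219, +0.80774); u = 531.5·(+0.29317)/0.80774 + 310.4 = 503.3114, v = 867.0·(-0.06219)/0.80774 + 249.3 = 182.5521
M2: Pc = R·M2+t = (+0.33518, -0.17663, +0.81242); u = 531.5·(+0.33518)/0.81242 + 310.4 = 529.6770, v = 867.0·(-0.17663)/0.81242 + 249.3 = 60.8027
M3: Pc = R·M3+t = (+0.23523, -0.21081, +0.87346); u = 531.5·(+0.23523)/0.87346 + 310.4 = 453.5347, v = 867.0·(-0.21081)/0.87346 + 249.3 = 40.0451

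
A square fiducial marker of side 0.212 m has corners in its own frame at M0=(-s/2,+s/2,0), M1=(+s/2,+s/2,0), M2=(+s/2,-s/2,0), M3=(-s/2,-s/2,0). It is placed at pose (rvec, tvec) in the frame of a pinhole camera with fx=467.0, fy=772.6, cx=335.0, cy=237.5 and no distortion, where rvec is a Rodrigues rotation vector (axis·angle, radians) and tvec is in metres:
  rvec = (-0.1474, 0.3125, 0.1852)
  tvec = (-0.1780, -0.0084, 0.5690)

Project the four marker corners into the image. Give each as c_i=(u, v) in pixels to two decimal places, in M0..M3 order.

c0=(98.83, 339.48) c1=(245.32, 402.02) c2=(286.07, 103.80) c3=(140.92, 76.44)

Intrinsics K: fx=467.0, fy=772.6, cx=335.0, cy=237.5
Marker side s = 0.212 m; corners in marker frame (Z=0):
  M0 = (-0.1060, +0.1060, 0)
  M1 = (+0.1060, +0.1060, 0)
  M2 = (+0.1060, -0.1060, 0)
  M3 = (-0.1060, -0.1060, 0)
rvec = (-0.1474, 0.3125, 0.1852), |rvec| = θ = 0.39202 rad = 22.461°
Rodrigues: sinθ=0.38206, 1−cosθ=0.07586; R = I + sinθ·[k]× + (1−cosθ)·[k]×²:
    [+0.93486 -0.20323 +0.29108]
    [+0.15775 +0.97234 +0.17222]
    [-0.31803 -0.11508 +0.94107]
t = (-0.1780, -0.0084, 0.5690) m
M0: Pc = R·M0+t = (-0.29864, +0.07795, +0.59051); u = 467.0·(-0.29864)/0.59051 + 335.0 = 98.8256, v = 772.6·(+0.07795)/0.59051 + 237.5 = 339.4816
M1: Pc = R·M1+t = (-0.10045, +0.11139, +0.52309); u = 467.0·(-0.10045)/0.52309 + 335.0 = 245.3237, v = 772.6·(+0.11139)/0.52309 + 237.5 = 402.0230
M2: Pc = R·M2+t = (-0.05736, -0.09475, +0.54749); u = 467.0·(-0.05736)/0.54749 + 335.0 = 286.0709, v = 772.6·(-0.09475)/0.54749 + 237.5 = 103.7963
M3: Pc = R·M3+t = (-0.25555, -0.12819, +0.61491); u = 467.0·(-0.25555)/0.61491 + 335.0 = 140.9176, v = 772.6·(-0.12819)/0.61491 + 237.5 = 76.4359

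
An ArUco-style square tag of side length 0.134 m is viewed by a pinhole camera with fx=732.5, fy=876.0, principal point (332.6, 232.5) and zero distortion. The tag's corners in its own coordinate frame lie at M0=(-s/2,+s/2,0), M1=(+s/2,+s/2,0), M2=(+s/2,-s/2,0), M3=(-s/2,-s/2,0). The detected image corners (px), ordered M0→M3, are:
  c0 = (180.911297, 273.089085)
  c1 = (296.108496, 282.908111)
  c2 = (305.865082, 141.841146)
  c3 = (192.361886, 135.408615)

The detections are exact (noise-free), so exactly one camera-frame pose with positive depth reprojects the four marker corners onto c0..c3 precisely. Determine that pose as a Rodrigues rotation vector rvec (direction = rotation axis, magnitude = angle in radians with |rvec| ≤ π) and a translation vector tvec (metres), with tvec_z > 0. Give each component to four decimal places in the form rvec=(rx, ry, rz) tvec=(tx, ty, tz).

rvec=(-0.1111, 0.1418, 0.0698) tvec=(-0.1016, -0.0236, 0.8327)

Intrinsics K: fx=732.5, fy=876.0, cx=332.6, cy=232.5
Marker side s = 0.134 m; corners in marker frame (Z=0):
  M0 = (-0.0670, +0.0670, 0)
  M1 = (+0.0670, +0.0670, 0)
  M2 = (+0.0670, -0.0670, 0)
  M3 = (-0.0670, -0.0670, 0)
Detected image corners:
  c0 = (180.911297, 273.089085) px
  c1 = (296.108496, 282.908111) px
  c2 = (305.865082, 141.841146) px
  c3 = (192.361886, 135.408615) px
Planar DLT: solve 8×8 A·h = b for H (H[2,2]=1):
  H  [+810.89692 -110.09171 +243.19037]
  H  [+24.29871 +1013.56555 +207.67290]
  H  [-0.17394 -0.12668 +1.00000]
B = K⁻¹H; ‖b₁‖=1.200970, ‖b₂‖=1.200970; λ = 2/(‖b₁‖+‖b₂‖) = 0.832660, sign → tz>0 ⇒ λ=+0.832660
r₁ = λ·B[:,0] = (+0.98754,+0.06154,-0.14483); r₂ = λ·B[:,1] = (-0.07725,+0.99142,-0.10548)
r₃ = r₁×r₂ = (+0.13710,+0.11536,+0.98382); SVD([r₁ r₂ r₃]) → R = UVᵀ:
  R  [+0.98754 -0.07725 +0.13710]
  R  [+0.06154 +0.99142 +0.11536]
  R  [-0.14483 -0.10548 +0.98382]
t = (-0.10164, -0.02360, +0.83266) m
tr R = 2.962774; θ = arccos((tr R − 1)/2) = 0.193242 rad = 11.072°
axis k = ((R−Rᵀ)₃₂, (R−Rᵀ)₁₃, (R−Rᵀ)₂₁) / (2 sinθ) = (-0.574984, +0.734046, +0.361345)
rvec = θ·k = (-0.111111, +0.141849, +0.069827)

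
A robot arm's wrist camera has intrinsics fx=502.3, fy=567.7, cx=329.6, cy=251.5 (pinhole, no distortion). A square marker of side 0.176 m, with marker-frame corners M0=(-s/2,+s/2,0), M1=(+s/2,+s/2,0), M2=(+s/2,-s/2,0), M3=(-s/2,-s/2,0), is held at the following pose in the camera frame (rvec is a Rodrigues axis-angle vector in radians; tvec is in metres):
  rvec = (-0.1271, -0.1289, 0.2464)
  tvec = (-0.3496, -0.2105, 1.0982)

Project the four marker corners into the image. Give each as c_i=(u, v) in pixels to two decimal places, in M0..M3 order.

Intrinsics K: fx=502.3, fy=567.7, cx=329.6, cy=251.5
Marker side s = 0.176 m; corners in marker frame (Z=0):
  M0 = (-0.0880, +0.0880, 0)
  M1 = (+0.0880, +0.0880, 0)
  M2 = (+0.0880, -0.0880, 0)
  M3 = (-0.0880, -0.0880, 0)
rvec = (-0.1271, -0.1289, 0.2464), |rvec| = θ = 0.30575 rad = 17.518°
Rodrigues: sinθ=0.30101, 1−cosθ=0.04638; R = I + sinθ·[k]× + (1−cosθ)·[k]×²:
    [+0.96164 -0.23445 -0.14244]
    [+0.25071 +0.96186 +0.10937]
    [+0.11136 -0.14089 +0.98374]
t = (-0.3496, -0.2105, 1.0982) m
M0: Pc = R·M0+t = (-0.45486, -0.14792, +1.07600); u = 502.3·(-0.45486)/1.07600 + 329.6 = 117.2640, v = 567.7·(-0.14792)/1.07600 + 251.5 = 173.4582
M1: Pc = R·M1+t = (-0.28561, -0.10379, +1.09560); u = 502.3·(-0.28561)/1.09560 + 329.6 = 198.6576, v = 567.7·(-0.10379)/1.09560 + 251.5 = 197.7180
M2: Pc = R·M2+t = (-0.24434, -0.27308, +1.12040); u = 502.3·(-0.24434)/1.12040 + 329.6 = 220.0549, v = 567.7·(-0.27308)/1.12040 + 251.5 = 113.1308
M3: Pc = R·M3+t = (-0.41359, -0.31721, +1.10080); u = 502.3·(-0.41359)/1.10080 + 329.6 = 140.8756, v = 567.7·(-0.31721)/1.10080 + 251.5 = 87.9114

c0=(117.26, 173.46) c1=(198.66, 197.72) c2=(220.05, 113.13) c3=(140.88, 87.91)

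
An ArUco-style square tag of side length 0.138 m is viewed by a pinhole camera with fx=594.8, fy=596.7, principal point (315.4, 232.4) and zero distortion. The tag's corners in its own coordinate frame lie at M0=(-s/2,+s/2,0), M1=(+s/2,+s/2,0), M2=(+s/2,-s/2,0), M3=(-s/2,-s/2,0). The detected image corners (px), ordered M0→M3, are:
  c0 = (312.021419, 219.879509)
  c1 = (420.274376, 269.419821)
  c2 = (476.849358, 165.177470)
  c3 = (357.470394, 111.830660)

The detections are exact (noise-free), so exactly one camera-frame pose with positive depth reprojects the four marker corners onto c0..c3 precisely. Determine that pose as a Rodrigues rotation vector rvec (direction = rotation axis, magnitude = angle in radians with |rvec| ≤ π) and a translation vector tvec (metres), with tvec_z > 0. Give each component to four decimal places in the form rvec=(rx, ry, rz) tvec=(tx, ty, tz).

Intrinsics K: fx=594.8, fy=596.7, cx=315.4, cy=232.4
Marker side s = 0.138 m; corners in marker frame (Z=0):
  M0 = (-0.0690, +0.0690, 0)
  M1 = (+0.0690, +0.0690, 0)
  M2 = (+0.0690, -0.0690, 0)
  M3 = (-0.0690, -0.0690, 0)
Detected image corners:
  c0 = (312.021419, 219.879509) px
  c1 = (420.274376, 269.419821) px
  c2 = (476.849358, 165.177470) px
  c3 = (357.470394, 111.830660) px
Planar DLT: solve 8×8 A·h = b for H (H[2,2]=1):
  H  [+796.01858 -104.06149 +390.19211]
  H  [+359.00098 +899.05616 +193.93672]
  H  [-0.06856 +0.67764 +1.00000]
B = K⁻¹H; ‖b₁‖=1.513002, ‖b₂‖=1.513002; λ = 2/(‖b₁‖+‖b₂‖) = 0.660938, sign → tz>0 ⇒ λ=+0.660938
r₁ = λ·B[:,0] = (+0.90856,+0.41530,-0.04531); r₂ = λ·B[:,1] = (-0.35312,+0.82141,+0.44788)
r₃ = r₁×r₂ = (+0.22322,-0.39092,+0.89295); SVD([r₁ r₂ r₃]) → R = UVᵀ:
  R  [+0.90856 -0.35312 +0.22322]
  R  [+0.41530 +0.82141 -0.39092]
  R  [-0.04531 +0.44788 +0.89295]
t = (+0.08311, -0.04260, +0.66094) m
tr R = 2.622910; θ = arccos((tr R − 1)/2) = 0.624159 rad = 35.762°
axis k = ((R−Rᵀ)₃₂, (R−Rᵀ)₁₃, (R−Rᵀ)₂₁) / (2 sinθ) = (+0.717640, +0.229743, +0.657428)
rvec = θ·k = (+0.447921, +0.143396, +0.410339)

rvec=(0.4479, 0.1434, 0.4103) tvec=(0.0831, -0.0426, 0.6609)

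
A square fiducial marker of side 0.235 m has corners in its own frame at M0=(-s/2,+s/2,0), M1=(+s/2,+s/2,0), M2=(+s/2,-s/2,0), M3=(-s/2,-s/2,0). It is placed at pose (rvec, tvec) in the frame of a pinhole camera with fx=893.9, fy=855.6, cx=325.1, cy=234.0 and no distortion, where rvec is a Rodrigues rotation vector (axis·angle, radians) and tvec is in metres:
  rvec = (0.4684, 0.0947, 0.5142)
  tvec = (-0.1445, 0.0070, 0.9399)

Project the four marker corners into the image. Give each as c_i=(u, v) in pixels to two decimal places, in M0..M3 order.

Intrinsics K: fx=893.9, fy=855.6, cx=325.1, cy=234.0
Marker side s = 0.235 m; corners in marker frame (Z=0):
  M0 = (-0.1175, +0.1175, 0)
  M1 = (+0.1175, +0.1175, 0)
  M2 = (+0.1175, -0.1175, 0)
  M3 = (-0.1175, -0.1175, 0)
rvec = (0.4684, 0.0947, 0.5142), |rvec| = θ = 0.70197 rad = 40.220°
Rodrigues: sinθ=0.64573, 1−cosθ=0.23643; R = I + sinθ·[k]× + (1−cosθ)·[k]×²:
    [+0.86884 -0.45172 +0.20267]
    [+0.49428 +0.76787 -0.40750]
    [+0.02845 +0.45423 +0.89043]
t = (-0.1445, 0.0070, 0.9399) m
M0: Pc = R·M0+t = (-0.29966, +0.03915, +0.98993); u = 893.9·(-0.29966)/0.98993 + 325.1 = 54.5046, v = 855.6·(+0.03915)/0.98993 + 234.0 = 267.8348
M1: Pc = R·M1+t = (-0.09549, +0.15530, +0.99662); u = 893.9·(-0.09549)/0.99662 + 325.1 = 239.4531, v = 855.6·(+0.15530)/0.99662 + 234.0 = 367.3285
M2: Pc = R·M2+t = (+0.01066, -0.02515, +0.88987); u = 893.9·(+0.01066)/0.88987 + 325.1 = 335.8131, v = 855.6·(-0.02515)/0.88987 + 234.0 = 209.8216
M3: Pc = R·M3+t = (-0.19351, -0.14130, +0.88318); u = 893.9·(-0.19351)/0.88318 + 325.1 = 129.2405, v = 855.6·(-0.14130)/0.88318 + 234.0 = 97.1105

c0=(54.50, 267.83) c1=(239.45, 367.33) c2=(335.81, 209.82) c3=(129.24, 97.11)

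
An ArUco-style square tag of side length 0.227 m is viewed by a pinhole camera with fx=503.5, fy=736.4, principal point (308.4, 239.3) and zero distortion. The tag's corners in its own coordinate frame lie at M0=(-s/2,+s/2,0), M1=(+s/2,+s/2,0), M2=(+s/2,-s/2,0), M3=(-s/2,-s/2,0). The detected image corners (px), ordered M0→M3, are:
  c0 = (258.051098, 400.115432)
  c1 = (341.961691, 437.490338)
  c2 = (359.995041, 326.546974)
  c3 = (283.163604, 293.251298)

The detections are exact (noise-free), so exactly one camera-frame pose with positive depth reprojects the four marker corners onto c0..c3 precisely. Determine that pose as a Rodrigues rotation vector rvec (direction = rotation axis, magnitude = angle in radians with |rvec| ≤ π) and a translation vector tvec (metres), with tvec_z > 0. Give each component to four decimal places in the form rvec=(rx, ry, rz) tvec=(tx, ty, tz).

rvec=(-0.5783, -0.0342, 0.2901) tvec=(0.0074, 0.2274, 1.3666)

Intrinsics K: fx=503.5, fy=736.4, cx=308.4, cy=239.3
Marker side s = 0.227 m; corners in marker frame (Z=0):
  M0 = (-0.1135, +0.1135, 0)
  M1 = (+0.1135, +0.1135, 0)
  M2 = (+0.1135, -0.1135, 0)
  M3 = (-0.1135, -0.1135, 0)
Detected image corners:
  c0 = (258.051098, 400.115432) px
  c1 = (341.961691, 437.490338) px
  c2 = (359.995041, 326.546974) px
  c3 = (283.163604, 293.251298) px
Planar DLT: solve 8×8 A·h = b for H (H[2,2]=1):
  H  [+342.17199 -218.69433 +311.11563]
  H  [+142.14810 +334.82084 +361.82110]
  H  [-0.03598 -0.39768 +1.00000]
B = K⁻¹H; ‖b₁‖=0.731766, ‖b₂‖=0.731766; λ = 2/(‖b₁‖+‖b₂‖) = 1.366557, sign → tz>0 ⇒ λ=+1.366557
r₁ = λ·B[:,0] = (+0.95881,+0.27976,-0.04917); r₂ = λ·B[:,1] = (-0.26069,+0.79794,-0.54345)
r₃ = r₁×r₂ = (-0.11281,+0.53388,+0.83800); SVD([r₁ r₂ r₃]) → R = UVᵀ:
  R  [+0.95881 -0.26069 -0.11281]
  R  [+0.27976 +0.79794 +0.53388]
  R  [-0.04917 -0.54345 +0.83800]
t = (+0.00737, +0.22737, +1.36656) m
tr R = 2.594744; θ = arccos((tr R − 1)/2) = 0.647868 rad = 37.120°
axis k = ((R−Rᵀ)₃₂, (R−Rᵀ)₁₃, (R−Rᵀ)₂₁) / (2 sinθ) = (-0.892589, -0.052729, +0.447777)
rvec = θ·k = (-0.578280, -0.034161, +0.290101)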